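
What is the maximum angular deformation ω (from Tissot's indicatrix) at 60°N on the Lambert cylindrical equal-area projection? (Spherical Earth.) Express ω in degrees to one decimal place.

The Lambert cylindrical equal-area projection is the cylindrical equal-area projection with its standard parallel at the equator (φ₀ = 0). A cylindrical equal-area projection with standard parallel φ₀ has meridian scale h = cos φ / cos φ₀ and parallel scale k = cos φ₀ / cos φ (so areas are preserved, h·k = 1).
At 60°: h = 0.5000, k = 2.000; principal scales a = 2.000, b = 0.5000.
sin(ω/2) = (a − b)/(a + b) = 1.500/2.500 = 0.6000, so ω = 2 arcsin(0.6000) ≈ 73.7°.

73.7°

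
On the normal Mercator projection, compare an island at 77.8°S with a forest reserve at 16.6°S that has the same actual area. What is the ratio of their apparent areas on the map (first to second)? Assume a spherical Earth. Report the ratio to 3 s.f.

On Mercator, area is exaggerated by sec²φ = 1/cos²φ.
At 77.8°: sec²(77.8°) = 1/0.2113² = 22.39.
At 16.6°: sec²(16.6°) = 1/0.9583² = 1.089.
Ratio = 22.39/1.089 = cos²(16.6°)/cos²(77.8°) ≈ 20.6.

20.6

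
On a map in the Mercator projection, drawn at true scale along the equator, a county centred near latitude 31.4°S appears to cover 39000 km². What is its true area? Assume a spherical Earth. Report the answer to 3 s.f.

28400 km²

For Mercator, h = k = sec φ (a conformal cylindrical projection has a single point scale, 1/cos φ).
Areal scale = k² = sec²φ = 1/cos²(31.4°) = 1/0.8536² = 1.373.
True area = apparent / (areal scale) = 39000 / 1.373 ≈ 28400 km².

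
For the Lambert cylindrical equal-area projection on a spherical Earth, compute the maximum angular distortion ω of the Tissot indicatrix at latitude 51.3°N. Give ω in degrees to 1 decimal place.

The Lambert cylindrical equal-area projection is the cylindrical equal-area projection with its standard parallel at the equator (φ₀ = 0). A cylindrical equal-area projection with standard parallel φ₀ has meridian scale h = cos φ / cos φ₀ and parallel scale k = cos φ₀ / cos φ (so areas are preserved, h·k = 1).
At 51.3°: h = 0.6252, k = 1.599; principal scales a = 1.599, b = 0.6252.
sin(ω/2) = (a − b)/(a + b) = 0.9741/2.225 = 0.4379, so ω = 2 arcsin(0.4379) ≈ 51.9°.

51.9°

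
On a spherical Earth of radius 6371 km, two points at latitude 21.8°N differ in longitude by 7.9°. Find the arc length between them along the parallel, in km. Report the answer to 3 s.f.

816 km

Arc length along a parallel = R cos φ · Δλ (with Δλ in radians).
= 6371 × cos 21.8° × (7.9° × π/180) = 6371 × 0.9285 × 0.1379 ≈ 816 km.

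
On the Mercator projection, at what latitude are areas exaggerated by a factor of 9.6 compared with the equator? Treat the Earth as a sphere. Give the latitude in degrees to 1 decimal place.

71.2°

Mercator areal scale is sec²φ.
sec²φ = 9.6  ⇒  cos²φ = 0.1042  ⇒  cos φ = 0.3227.
φ = arccos(0.3227) ≈ 71.2°.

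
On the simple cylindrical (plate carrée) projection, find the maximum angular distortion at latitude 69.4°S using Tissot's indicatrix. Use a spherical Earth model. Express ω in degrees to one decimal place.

57.3°

In the plate carrée (x = Rλ, y = Rφ), meridians are true-scale (h = 1) and parallels are stretched by k = sec φ.
At 69.4°: h = 1.000, k = 2.842; principal scales a = 2.842, b = 1.000.
sin(ω/2) = (a − b)/(a + b) = 1.842/3.842 = 0.4795, so ω = 2 arcsin(0.4795) ≈ 57.3°.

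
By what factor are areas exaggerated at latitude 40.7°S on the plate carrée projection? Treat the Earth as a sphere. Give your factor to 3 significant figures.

Plate carrée maps x = Rλ, y = Rφ. The meridian scale is h = 1 and the parallel scale is k = 1/cos φ = sec φ.
Areal scale = h·k = 1 × sec φ; at 40.7°, h = 1.000, k = 1.319, so h·k = 1.319.

1.32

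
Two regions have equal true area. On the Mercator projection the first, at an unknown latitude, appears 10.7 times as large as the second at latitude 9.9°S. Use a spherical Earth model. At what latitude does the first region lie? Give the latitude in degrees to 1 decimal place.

72.5°

Mercator areal scale is sec²φ, so apparent-area ratio = sec²φ₁ / sec²φ₂ = cos²φ₂ / cos²φ₁.
cos²φ₂ / cos²φ₁ = 10.7  ⇒  cos φ₁ = cos 9.9° / √10.7 = 0.9851/3.271 = 0.3012.
φ₁ = arccos(0.3012) ≈ 72.5°.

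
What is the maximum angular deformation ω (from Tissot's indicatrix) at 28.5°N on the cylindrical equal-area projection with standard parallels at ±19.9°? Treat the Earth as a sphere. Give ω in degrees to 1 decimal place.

7.7°

Cylindrical equal-area (φ₀ = 19.9°): h = cos φ / cos 19.9° along meridians, k = cos 19.9° / cos φ along parallels; h·k = 1.
At 28.5°: h = 0.9346, k = 1.070; principal scales a = 1.070, b = 0.9346.
sin(ω/2) = (a − b)/(a + b) = 0.1353/2.005 = 0.06751, so ω = 2 arcsin(0.06751) ≈ 7.7°.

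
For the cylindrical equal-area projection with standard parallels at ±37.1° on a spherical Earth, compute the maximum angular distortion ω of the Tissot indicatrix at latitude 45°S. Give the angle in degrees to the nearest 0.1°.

13.8°

For cylindrical equal-area with standard parallel φ₀, h = cos φ / cos φ₀ and k = cos φ₀ / cos φ, so h·k = 1.
At 45°: h = 0.8866, k = 1.128; principal scales a = 1.128, b = 0.8866.
sin(ω/2) = (a − b)/(a + b) = 0.2414/2.015 = 0.1198, so ω = 2 arcsin(0.1198) ≈ 13.8°.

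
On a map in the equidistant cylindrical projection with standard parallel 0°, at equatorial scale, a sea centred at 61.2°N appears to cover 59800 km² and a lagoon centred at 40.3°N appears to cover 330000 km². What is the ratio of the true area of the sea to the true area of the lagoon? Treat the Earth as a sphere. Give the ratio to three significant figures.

0.114

Plate carrée has h = 1 and k = sec φ, giving areal scale sec φ; true area = (apparent area) · cos φ.
True area of sea: 59800 × cos(61.2°) = 59800 × 0.4818 = 28810 km².
True area of lagoon: 330000 × cos(40.3°) = 330000 × 0.7627 = 251700 km².
Ratio = 28810 / 251700 ≈ 0.114.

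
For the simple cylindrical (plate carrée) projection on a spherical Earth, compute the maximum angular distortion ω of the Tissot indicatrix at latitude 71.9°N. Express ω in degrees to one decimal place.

63.5°

For the equirectangular projection with φ₀ = 0 (plate carrée), h = 1 along meridians and k = sec φ along parallels.
At 71.9°: h = 1.000, k = 3.219; principal scales a = 3.219, b = 1.000.
sin(ω/2) = (a − b)/(a + b) = 2.219/4.219 = 0.5259, so ω = 2 arcsin(0.5259) ≈ 63.5°.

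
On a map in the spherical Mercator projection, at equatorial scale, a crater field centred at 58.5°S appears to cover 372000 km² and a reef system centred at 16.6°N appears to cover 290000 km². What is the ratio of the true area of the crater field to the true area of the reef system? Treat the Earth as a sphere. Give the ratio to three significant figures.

On Mercator the areal scale is sec²φ, so true area = apparent × cos²φ.
True area of crater field: 372000 × cos²(58.5°) = 372000 × 0.2730 = 101600 km².
True area of reef system: 290000 × cos²(16.6°) = 290000 × 0.9184 = 266300 km².
Ratio = 101600 / 266300 ≈ 0.381.

0.381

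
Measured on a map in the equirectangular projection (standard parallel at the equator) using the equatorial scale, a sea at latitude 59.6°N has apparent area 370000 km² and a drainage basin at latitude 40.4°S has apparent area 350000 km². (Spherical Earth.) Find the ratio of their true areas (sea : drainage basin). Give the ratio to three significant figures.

Plate carrée has h = 1 and k = sec φ, giving areal scale sec φ; true area = (apparent area) · cos φ.
True area of sea: 370000 × cos(59.6°) = 370000 × 0.5060 = 187200 km².
True area of drainage basin: 350000 × cos(40.4°) = 350000 × 0.7615 = 266500 km².
Ratio = 187200 / 266500 ≈ 0.702.

0.702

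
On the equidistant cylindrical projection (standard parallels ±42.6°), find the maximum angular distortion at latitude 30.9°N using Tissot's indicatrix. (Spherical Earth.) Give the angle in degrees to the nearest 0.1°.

With standard parallel φ₀ = 42.6°, the equirectangular projection gives x = Rλ cos φ₀, y = Rφ, so h = 1 and k = cos 42.6° / cos φ.
At 30.9°: h = 1.000, k = 0.8579; principal scales a = 1.000, b = 0.8579.
sin(ω/2) = (a − b)/(a + b) = 0.1421/1.858 = 0.07651, so ω = 2 arcsin(0.07651) ≈ 8.8°.

8.8°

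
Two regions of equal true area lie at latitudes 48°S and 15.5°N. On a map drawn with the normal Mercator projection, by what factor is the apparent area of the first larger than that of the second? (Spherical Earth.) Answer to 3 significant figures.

2.07

On Mercator, area is exaggerated by sec²φ = 1/cos²φ.
At 48°: sec²(48°) = 1/0.6691² = 2.233.
At 15.5°: sec²(15.5°) = 1/0.9636² = 1.077.
Ratio = 2.233/1.077 = cos²(15.5°)/cos²(48°) ≈ 2.07.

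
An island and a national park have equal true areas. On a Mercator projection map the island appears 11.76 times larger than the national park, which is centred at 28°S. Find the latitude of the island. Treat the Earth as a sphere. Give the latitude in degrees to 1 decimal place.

Mercator areal scale is sec²φ, so apparent-area ratio = sec²φ₁ / sec²φ₂ = cos²φ₂ / cos²φ₁.
cos²φ₂ / cos²φ₁ = 11.76  ⇒  cos φ₁ = cos 28° / √11.76 = 0.8829/3.429 = 0.2575.
φ₁ = arccos(0.2575) ≈ 75.1°.

75.1°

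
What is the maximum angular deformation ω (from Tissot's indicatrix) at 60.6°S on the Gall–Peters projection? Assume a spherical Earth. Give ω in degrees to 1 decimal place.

40.9°

Gall–Peters is a cylindrical equal-area projection with standard parallels at ±45°. Cylindrical equal-area (φ₀ = 45°): h = cos φ / cos 45° along meridians, k = cos 45° / cos φ along parallels; h·k = 1.
At 60.6°: h = 0.6942, k = 1.440; principal scales a = 1.440, b = 0.6942.
sin(ω/2) = (a − b)/(a + b) = 0.7462/2.135 = 0.3496, so ω = 2 arcsin(0.3496) ≈ 40.9°.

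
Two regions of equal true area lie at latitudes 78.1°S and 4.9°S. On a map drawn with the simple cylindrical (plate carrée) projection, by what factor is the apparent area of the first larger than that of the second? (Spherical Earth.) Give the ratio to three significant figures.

4.83

Plate carrée maps x = Rλ, y = Rφ. The meridian scale is h = 1 and the parallel scale is k = 1/cos φ = sec φ.
Areal scale at 78.1°: h·k = 1.000 × 4.850 = 4.850.
Areal scale at 4.9°: h·k = 1.000 × 1.004 = 1.004.
Ratio = 4.850/1.004 ≈ 4.83.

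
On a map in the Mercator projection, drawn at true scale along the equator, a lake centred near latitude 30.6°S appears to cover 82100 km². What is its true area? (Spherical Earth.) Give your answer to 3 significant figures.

The Mercator projection is conformal; its linear scale factor is the same in every direction and equals sec φ = 1/cos φ.
Areal scale = k² = sec²φ = 1/cos²(30.6°) = 1/0.8607² = 1.350.
True area = apparent / (areal scale) = 82100 / 1.350 ≈ 60800 km².

60800 km²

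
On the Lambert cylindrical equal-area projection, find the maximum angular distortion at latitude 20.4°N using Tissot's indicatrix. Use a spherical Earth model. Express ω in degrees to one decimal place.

The Lambert cylindrical equal-area projection is the cylindrical equal-area projection with its standard parallel at the equator (φ₀ = 0). Cylindrical equal-area (φ₀ = 0°): h = cos φ / cos 0° along meridians, k = cos 0° / cos φ along parallels; h·k = 1.
At 20.4°: h = 0.9373, k = 1.067; principal scales a = 1.067, b = 0.9373.
sin(ω/2) = (a − b)/(a + b) = 0.1296/2.004 = 0.06468, so ω = 2 arcsin(0.06468) ≈ 7.4°.

7.4°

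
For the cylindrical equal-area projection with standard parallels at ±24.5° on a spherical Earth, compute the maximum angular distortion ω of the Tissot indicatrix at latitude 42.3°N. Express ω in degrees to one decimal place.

23.6°

Cylindrical equal-area (φ₀ = 24.5°): h = cos φ / cos 24.5° along meridians, k = cos 24.5° / cos φ along parallels; h·k = 1.
At 42.3°: h = 0.8128, k = 1.230; principal scales a = 1.230, b = 0.8128.
sin(ω/2) = (a − b)/(a + b) = 0.4175/2.043 = 0.2043, so ω = 2 arcsin(0.2043) ≈ 23.6°.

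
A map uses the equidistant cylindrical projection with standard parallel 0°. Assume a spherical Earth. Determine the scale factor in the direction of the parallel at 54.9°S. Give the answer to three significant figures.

1.74

For the equirectangular projection with φ₀ = 0 (plate carrée), h = 1 along meridians and k = sec φ along parallels.
k = 1/cos 54.9° = 1/0.5750 = 1.739.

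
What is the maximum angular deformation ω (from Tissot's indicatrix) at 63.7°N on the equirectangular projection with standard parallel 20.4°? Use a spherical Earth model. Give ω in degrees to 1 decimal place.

In the equirectangular projection with standard parallel φ₀ = 20.4° (x = Rλ cos φ₀, y = Rφ), meridians are true-scale (h = 1) and the parallel scale is k = cos φ₀ / cos φ.
At 63.7°: h = 1.000, k = 2.115; principal scales a = 2.115, b = 1.000.
sin(ω/2) = (a − b)/(a + b) = 1.115/3.115 = 0.3580, so ω = 2 arcsin(0.3580) ≈ 42.0°.

42.0°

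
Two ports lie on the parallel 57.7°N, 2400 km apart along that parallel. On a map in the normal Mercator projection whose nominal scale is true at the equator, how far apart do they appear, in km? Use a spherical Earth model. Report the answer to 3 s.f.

4490 km

The Mercator projection is conformal; its linear scale factor is the same in every direction and equals sec φ = 1/cos φ.
Along the parallel, k = sec 57.7° = 1/0.5344 = 1.871.
Map distance = 2400 × 1.871 ≈ 4490 km.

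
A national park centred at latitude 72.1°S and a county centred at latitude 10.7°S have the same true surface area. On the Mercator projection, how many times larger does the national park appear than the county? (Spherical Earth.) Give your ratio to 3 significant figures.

On Mercator, area is exaggerated by sec²φ = 1/cos²φ.
At 72.1°: sec²(72.1°) = 1/0.3074² = 10.59.
At 10.7°: sec²(10.7°) = 1/0.9826² = 1.036.
Ratio = 10.59/1.036 = cos²(10.7°)/cos²(72.1°) ≈ 10.2.

10.2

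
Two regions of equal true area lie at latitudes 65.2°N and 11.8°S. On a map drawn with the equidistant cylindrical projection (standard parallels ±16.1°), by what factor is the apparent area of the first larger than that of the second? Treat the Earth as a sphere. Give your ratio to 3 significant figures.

With standard parallel φ₀ = 16.1°, the equirectangular projection gives x = Rλ cos φ₀, y = Rφ, so h = 1 and k = cos 16.1° / cos φ.
Areal scale at 65.2°: h·k = 1.000 × 2.291 = 2.291.
Areal scale at 11.8°: h·k = 1.000 × 0.9815 = 0.9815.
Ratio = 2.291/0.9815 ≈ 2.33.

2.33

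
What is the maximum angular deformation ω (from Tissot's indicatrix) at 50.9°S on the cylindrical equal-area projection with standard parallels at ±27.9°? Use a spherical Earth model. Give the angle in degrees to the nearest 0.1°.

For cylindrical equal-area with standard parallel φ₀, h = cos φ / cos φ₀ and k = cos φ₀ / cos φ, so h·k = 1.
At 50.9°: h = 0.7136, k = 1.401; principal scales a = 1.401, b = 0.7136.
sin(ω/2) = (a − b)/(a + b) = 0.6877/2.115 = 0.3252, so ω = 2 arcsin(0.3252) ≈ 37.9°.

37.9°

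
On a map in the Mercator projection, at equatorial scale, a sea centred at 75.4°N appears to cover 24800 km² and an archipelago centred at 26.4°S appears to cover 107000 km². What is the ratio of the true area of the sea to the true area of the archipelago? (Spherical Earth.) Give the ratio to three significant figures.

0.0184

Since Mercator area scale is 1/cos²φ, the true area equals the apparent area multiplied by cos²φ.
True area of sea: 24800 × cos²(75.4°) = 24800 × 0.06354 = 1576 km².
True area of archipelago: 107000 × cos²(26.4°) = 107000 × 0.8023 = 85850 km².
Ratio = 1576 / 85850 ≈ 0.0184.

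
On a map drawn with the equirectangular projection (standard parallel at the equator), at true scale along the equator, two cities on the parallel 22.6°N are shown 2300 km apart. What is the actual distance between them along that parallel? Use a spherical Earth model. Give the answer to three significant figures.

In the plate carrée (x = Rλ, y = Rφ), meridians are true-scale (h = 1) and parallels are stretched by k = sec φ.
Along the parallel at 22.6°, map distances are exaggerated by k = sec 22.6° = 1.083.
True distance = 2300 / 1.083 = 2300 × cos 22.6° ≈ 2120 km.

2120 km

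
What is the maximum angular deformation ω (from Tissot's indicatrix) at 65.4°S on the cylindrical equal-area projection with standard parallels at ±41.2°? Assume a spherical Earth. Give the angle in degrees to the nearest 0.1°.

64.2°

A cylindrical equal-area projection with standard parallel φ₀ has meridian scale h = cos φ / cos φ₀ and parallel scale k = cos φ₀ / cos φ (so areas are preserved, h·k = 1).
At 65.4°: h = 0.5533, k = 1.807; principal scales a = 1.807, b = 0.5533.
sin(ω/2) = (a − b)/(a + b) = 1.254/2.361 = 0.5313, so ω = 2 arcsin(0.5313) ≈ 64.2°.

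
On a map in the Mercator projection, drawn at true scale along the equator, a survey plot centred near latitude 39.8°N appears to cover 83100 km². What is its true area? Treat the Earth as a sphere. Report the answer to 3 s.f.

49100 km²

Mercator is conformal, so the point scale is isotropic: h = k = sec φ = 1/cos φ.
Areal scale = k² = sec²φ = 1/cos²(39.8°) = 1/0.7683² = 1.694.
True area = apparent / (areal scale) = 83100 / 1.694 ≈ 49100 km².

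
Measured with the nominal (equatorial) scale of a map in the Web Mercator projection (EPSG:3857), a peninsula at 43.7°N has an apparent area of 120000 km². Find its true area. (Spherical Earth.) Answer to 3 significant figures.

62700 km²

Mercator is conformal, so the point scale is isotropic: h = k = sec φ = 1/cos φ.
Areal scale = k² = sec²φ = 1/cos²(43.7°) = 1/0.7230² = 1.913.
True area = apparent / (areal scale) = 120000 / 1.913 ≈ 62700 km².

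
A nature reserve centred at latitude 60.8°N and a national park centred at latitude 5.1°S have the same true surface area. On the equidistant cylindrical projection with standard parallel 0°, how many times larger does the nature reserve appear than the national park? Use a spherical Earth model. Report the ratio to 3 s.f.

In the plate carrée (x = Rλ, y = Rφ), meridians are true-scale (h = 1) and parallels are stretched by k = sec φ.
Areal scale at 60.8°: h·k = 1.000 × 2.050 = 2.050.
Areal scale at 5.1°: h·k = 1.000 × 1.004 = 1.004.
Ratio = 2.050/1.004 ≈ 2.04.

2.04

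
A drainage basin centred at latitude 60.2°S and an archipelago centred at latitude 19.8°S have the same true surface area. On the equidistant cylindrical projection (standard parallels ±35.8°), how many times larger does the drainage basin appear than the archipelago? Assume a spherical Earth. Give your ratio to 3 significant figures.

In the equirectangular projection with standard parallel φ₀ = 35.8° (x = Rλ cos φ₀, y = Rφ), meridians are true-scale (h = 1) and the parallel scale is k = cos φ₀ / cos φ.
Areal scale at 60.2°: h·k = 1.000 × 1.632 = 1.632.
Areal scale at 19.8°: h·k = 1.000 × 0.8620 = 0.8620.
Ratio = 1.632/0.8620 ≈ 1.89.

1.89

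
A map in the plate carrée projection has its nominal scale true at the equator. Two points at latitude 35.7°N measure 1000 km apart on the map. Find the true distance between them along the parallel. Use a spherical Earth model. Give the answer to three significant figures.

For the equirectangular projection with φ₀ = 0 (plate carrée), h = 1 along meridians and k = sec φ along parallels.
Along the parallel at 35.7°, map distances are exaggerated by k = sec 35.7° = 1.231.
True distance = 1000 / 1.231 = 1000 × cos 35.7° ≈ 812 km.

812 km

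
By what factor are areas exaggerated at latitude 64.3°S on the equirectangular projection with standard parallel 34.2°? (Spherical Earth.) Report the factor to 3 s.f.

With standard parallel φ₀ = 34.2°, the equirectangular projection gives x = Rλ cos φ₀, y = Rφ, so h = 1 and k = cos 34.2° / cos φ.
Areal scale = h·k = 1 × cos φ₀ / cos φ; at 64.3°, h = 1.000, k = 1.907, so h·k = 1.907.

1.91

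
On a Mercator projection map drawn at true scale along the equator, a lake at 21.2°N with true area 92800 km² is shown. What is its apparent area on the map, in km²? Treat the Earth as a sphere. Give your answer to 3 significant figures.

107000 km²

The Mercator projection is conformal; its linear scale factor is the same in every direction and equals sec φ = 1/cos φ.
Areal scale = k² = sec²φ = 1/cos²(21.2°) = 1/0.9323² = 1.150.
Apparent area = 92800 × 1.150 ≈ 107000 km².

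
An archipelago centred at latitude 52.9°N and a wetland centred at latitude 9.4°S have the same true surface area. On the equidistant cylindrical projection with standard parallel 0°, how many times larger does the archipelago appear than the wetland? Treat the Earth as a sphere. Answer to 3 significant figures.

For the equirectangular projection with φ₀ = 0 (plate carrée), h = 1 along meridians and k = sec φ along parallels.
Areal scale at 52.9°: h·k = 1.000 × 1.658 = 1.658.
Areal scale at 9.4°: h·k = 1.000 × 1.014 = 1.014.
Ratio = 1.658/1.014 ≈ 1.64.

1.64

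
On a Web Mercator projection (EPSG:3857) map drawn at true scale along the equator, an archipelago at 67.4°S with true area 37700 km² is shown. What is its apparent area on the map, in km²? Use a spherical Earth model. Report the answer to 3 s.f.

Mercator is conformal, so the point scale is isotropic: h = k = sec φ = 1/cos φ.
Areal scale = k² = sec²φ = 1/cos²(67.4°) = 1/0.3843² = 6.771.
Apparent area = 37700 × 6.771 ≈ 255000 km².

255000 km²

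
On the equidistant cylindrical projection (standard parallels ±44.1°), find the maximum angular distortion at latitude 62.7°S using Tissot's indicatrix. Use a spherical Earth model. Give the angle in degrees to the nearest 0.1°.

With standard parallel φ₀ = 44.1°, the equirectangular projection gives x = Rλ cos φ₀, y = Rφ, so h = 1 and k = cos 44.1° / cos φ.
At 62.7°: h = 1.000, k = 1.566; principal scales a = 1.566, b = 1.000.
sin(ω/2) = (a − b)/(a + b) = 0.5657/2.566 = 0.2205, so ω = 2 arcsin(0.2205) ≈ 25.5°.

25.5°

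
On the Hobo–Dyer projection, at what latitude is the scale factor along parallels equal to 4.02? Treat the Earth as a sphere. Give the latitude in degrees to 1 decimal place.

The Hobo–Dyer projection is cylindrical equal-area with φ₀ = 37.5°. For cylindrical equal-area with standard parallel φ₀, h = cos φ / cos φ₀ and k = cos φ₀ / cos φ, so h·k = 1.
k = cos φ₀ / cos φ = 4.02  ⇒  cos φ = cos 37.5° / 4.02 = 0.1974.
φ = arccos(0.1974) ≈ 78.6°.

78.6°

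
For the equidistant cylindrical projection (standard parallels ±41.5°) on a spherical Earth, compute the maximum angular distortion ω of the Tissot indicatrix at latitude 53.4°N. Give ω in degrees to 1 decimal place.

In the equirectangular projection with standard parallel φ₀ = 41.5° (x = Rλ cos φ₀, y = Rφ), meridians are true-scale (h = 1) and the parallel scale is k = cos φ₀ / cos φ.
At 53.4°: h = 1.000, k = 1.256; principal scales a = 1.256, b = 1.000.
sin(ω/2) = (a − b)/(a + b) = 0.2562/2.256 = 0.1135, so ω = 2 arcsin(0.1135) ≈ 13.0°.

13.0°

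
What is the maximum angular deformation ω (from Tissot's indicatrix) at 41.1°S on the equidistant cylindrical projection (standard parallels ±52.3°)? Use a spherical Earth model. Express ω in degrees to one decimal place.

In the equirectangular projection with standard parallel φ₀ = 52.3° (x = Rλ cos φ₀, y = Rφ), meridians are true-scale (h = 1) and the parallel scale is k = cos φ₀ / cos φ.
At 41.1°: h = 1.000, k = 0.8115; principal scales a = 1.000, b = 0.8115.
sin(ω/2) = (a − b)/(a + b) = 0.1885/1.812 = 0.1040, so ω = 2 arcsin(0.1040) ≈ 11.9°.

11.9°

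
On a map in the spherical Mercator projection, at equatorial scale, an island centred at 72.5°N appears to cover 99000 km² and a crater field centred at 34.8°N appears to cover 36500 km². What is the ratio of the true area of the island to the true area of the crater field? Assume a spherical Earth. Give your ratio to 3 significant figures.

0.364

Mercator's areal exaggeration is sec²φ; hence true area = (apparent area) · cos²φ.
True area of island: 99000 × cos²(72.5°) = 99000 × 0.09042 = 8952 km².
True area of crater field: 36500 × cos²(34.8°) = 36500 × 0.6743 = 24610 km².
Ratio = 8952 / 24610 ≈ 0.364.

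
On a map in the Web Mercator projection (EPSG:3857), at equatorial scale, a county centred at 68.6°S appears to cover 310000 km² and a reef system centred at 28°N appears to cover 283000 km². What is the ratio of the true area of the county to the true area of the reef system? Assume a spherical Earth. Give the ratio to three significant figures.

On Mercator the areal scale is sec²φ, so true area = apparent × cos²φ.
True area of county: 310000 × cos²(68.6°) = 310000 × 0.1331 = 41270 km².
True area of reef system: 283000 × cos²(28°) = 283000 × 0.7796 = 220600 km².
Ratio = 41270 / 220600 ≈ 0.187.

0.187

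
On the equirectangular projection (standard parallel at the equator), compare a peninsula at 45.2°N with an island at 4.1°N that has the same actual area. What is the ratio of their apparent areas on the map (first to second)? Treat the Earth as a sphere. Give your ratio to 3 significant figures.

1.42

Plate carrée maps x = Rλ, y = Rφ. The meridian scale is h = 1 and the parallel scale is k = 1/cos φ = sec φ.
Areal scale at 45.2°: h·k = 1.000 × 1.419 = 1.419.
Areal scale at 4.1°: h·k = 1.000 × 1.003 = 1.003.
Ratio = 1.419/1.003 ≈ 1.42.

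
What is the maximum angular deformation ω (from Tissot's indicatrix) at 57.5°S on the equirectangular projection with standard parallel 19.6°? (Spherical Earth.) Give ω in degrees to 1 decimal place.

In the equirectangular projection with standard parallel φ₀ = 19.6° (x = Rλ cos φ₀, y = Rφ), meridians are true-scale (h = 1) and the parallel scale is k = cos φ₀ / cos φ.
At 57.5°: h = 1.000, k = 1.753; principal scales a = 1.753, b = 1.000.
sin(ω/2) = (a − b)/(a + b) = 0.7533/2.753 = 0.2736, so ω = 2 arcsin(0.2736) ≈ 31.8°.

31.8°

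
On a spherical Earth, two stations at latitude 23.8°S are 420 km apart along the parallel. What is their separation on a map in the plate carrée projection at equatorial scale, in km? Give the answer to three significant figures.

For the equirectangular projection with φ₀ = 0 (plate carrée), h = 1 along meridians and k = sec φ along parallels.
Along the parallel, k = sec 23.8° = 1/0.9150 = 1.093.
Map distance = 420 × 1.093 ≈ 459 km.

459 km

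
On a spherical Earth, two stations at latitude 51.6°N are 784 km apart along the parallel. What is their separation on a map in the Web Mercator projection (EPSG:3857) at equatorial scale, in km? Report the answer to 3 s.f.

The Mercator projection is conformal; its linear scale factor is the same in every direction and equals sec φ = 1/cos φ.
Along the parallel, k = sec 51.6° = 1/0.6211 = 1.610.
Map distance = 784 × 1.610 ≈ 1260 km.

1260 km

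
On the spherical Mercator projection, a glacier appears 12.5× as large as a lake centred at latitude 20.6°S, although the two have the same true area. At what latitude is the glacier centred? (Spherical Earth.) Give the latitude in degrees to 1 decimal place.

On Mercator, (apparent₁)/(apparent₂) = sec²φ₁ / sec²φ₂ when true areas are equal.
cos²φ₂ / cos²φ₁ = 12.5  ⇒  cos φ₁ = cos 20.6° / √12.5 = 0.9361/3.536 = 0.2648.
φ₁ = arccos(0.2648) ≈ 74.6°.

74.6°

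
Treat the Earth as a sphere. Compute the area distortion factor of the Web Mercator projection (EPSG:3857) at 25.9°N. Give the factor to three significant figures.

The Mercator projection is conformal; its linear scale factor is the same in every direction and equals sec φ = 1/cos φ.
Areal scale = k² = sec²φ = 1/cos²(25.9°) = 1/0.8996² = 1.236.

1.24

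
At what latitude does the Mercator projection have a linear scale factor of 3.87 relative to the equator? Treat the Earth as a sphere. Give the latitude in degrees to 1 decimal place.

75.0°

Mercator scale is k = sec φ = 1/cos φ.
1/cos φ = 3.87  ⇒  cos φ = 0.2584  ⇒  φ = arccos(0.2584) ≈ 75.0°.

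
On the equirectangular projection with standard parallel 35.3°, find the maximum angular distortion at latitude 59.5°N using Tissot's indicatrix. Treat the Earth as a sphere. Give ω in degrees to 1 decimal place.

The equidistant cylindrical projection with φ₀ = 35.3° has h = 1 (meridians true) and k = cos φ₀ / cos φ along parallels.
At 59.5°: h = 1.000, k = 1.608; principal scales a = 1.608, b = 1.000.
sin(ω/2) = (a − b)/(a + b) = 0.6080/2.608 = 0.2331, so ω = 2 arcsin(0.2331) ≈ 27.0°.

27.0°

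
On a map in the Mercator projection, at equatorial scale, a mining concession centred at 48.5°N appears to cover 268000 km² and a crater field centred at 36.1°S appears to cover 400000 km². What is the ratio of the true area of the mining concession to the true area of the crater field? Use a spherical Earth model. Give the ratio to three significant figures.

0.451

On Mercator the areal scale is sec²φ, so true area = apparent × cos²φ.
True area of mining concession: 268000 × cos²(48.5°) = 268000 × 0.4391 = 117700 km².
True area of crater field: 400000 × cos²(36.1°) = 400000 × 0.6528 = 261100 km².
Ratio = 117700 / 261100 ≈ 0.451.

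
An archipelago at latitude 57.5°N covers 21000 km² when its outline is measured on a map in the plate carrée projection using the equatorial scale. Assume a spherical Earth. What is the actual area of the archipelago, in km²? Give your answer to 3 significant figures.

Plate carrée maps x = Rλ, y = Rφ. The meridian scale is h = 1 and the parallel scale is k = 1/cos φ = sec φ.
Areal scale = h·k = 1 × sec φ; at 57.5°, h = 1.000, k = 1.861, so h·k = 1.861.
True area = apparent / (areal scale) = 21000 / 1.861 ≈ 11300 km².

11300 km²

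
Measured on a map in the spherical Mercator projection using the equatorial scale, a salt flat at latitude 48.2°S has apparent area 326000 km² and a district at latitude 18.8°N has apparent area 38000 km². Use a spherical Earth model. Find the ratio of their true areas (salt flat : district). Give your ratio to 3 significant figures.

On Mercator the areal scale is sec²φ, so true area = apparent × cos²φ.
True area of salt flat: 326000 × cos²(48.2°) = 326000 × 0.4443 = 144800 km².
True area of district: 38000 × cos²(18.8°) = 38000 × 0.8961 = 34050 km².
Ratio = 144800 / 34050 ≈ 4.25.

4.25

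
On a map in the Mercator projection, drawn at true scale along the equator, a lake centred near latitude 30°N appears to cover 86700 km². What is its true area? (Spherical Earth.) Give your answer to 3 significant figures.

65000 km²

The Mercator projection is conformal; its linear scale factor is the same in every direction and equals sec φ = 1/cos φ.
Areal scale = k² = sec²φ = 1/cos²(30°) = 1/0.8660² = 1.333.
True area = apparent / (areal scale) = 86700 / 1.333 ≈ 65000 km².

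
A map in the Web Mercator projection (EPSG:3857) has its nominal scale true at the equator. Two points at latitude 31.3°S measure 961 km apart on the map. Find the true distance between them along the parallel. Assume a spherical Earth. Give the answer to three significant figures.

821 km

The Mercator projection is conformal; its linear scale factor is the same in every direction and equals sec φ = 1/cos φ.
Along the parallel at 31.3°, map distances are exaggerated by k = sec 31.3° = 1.170.
True distance = 961 / 1.170 = 961 × cos 31.3° ≈ 821 km.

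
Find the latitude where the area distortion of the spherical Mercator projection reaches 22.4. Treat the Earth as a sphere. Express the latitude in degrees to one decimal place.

Mercator areal scale is sec²φ.
sec²φ = 22.4  ⇒  cos²φ = 0.04464  ⇒  cos φ = 0.2113.
φ = arccos(0.2113) ≈ 77.8°.

77.8°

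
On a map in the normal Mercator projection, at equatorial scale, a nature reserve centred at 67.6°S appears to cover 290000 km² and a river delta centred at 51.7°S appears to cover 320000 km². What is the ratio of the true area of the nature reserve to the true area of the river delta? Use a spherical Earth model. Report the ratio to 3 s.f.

0.343

Since Mercator area scale is 1/cos²φ, the true area equals the apparent area multiplied by cos²φ.
True area of nature reserve: 290000 × cos²(67.6°) = 290000 × 0.1452 = 42110 km².
True area of river delta: 320000 × cos²(51.7°) = 320000 × 0.3841 = 122900 km².
Ratio = 42110 / 122900 ≈ 0.343.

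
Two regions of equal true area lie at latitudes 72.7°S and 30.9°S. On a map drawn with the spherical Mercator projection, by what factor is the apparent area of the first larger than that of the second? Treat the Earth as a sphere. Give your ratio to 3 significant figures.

8.33

On Mercator, area is exaggerated by sec²φ = 1/cos²φ.
At 72.7°: sec²(72.7°) = 1/0.2974² = 11.31.
At 30.9°: sec²(30.9°) = 1/0.8581² = 1.358.
Ratio = 11.31/1.358 = cos²(30.9°)/cos²(72.7°) ≈ 8.33.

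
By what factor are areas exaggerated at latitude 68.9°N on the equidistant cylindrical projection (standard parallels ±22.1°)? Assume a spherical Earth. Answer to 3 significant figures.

2.57

In the equirectangular projection with standard parallel φ₀ = 22.1° (x = Rλ cos φ₀, y = Rφ), meridians are true-scale (h = 1) and the parallel scale is k = cos φ₀ / cos φ.
Areal scale = h·k = 1 × cos φ₀ / cos φ; at 68.9°, h = 1.000, k = 2.574, so h·k = 2.574.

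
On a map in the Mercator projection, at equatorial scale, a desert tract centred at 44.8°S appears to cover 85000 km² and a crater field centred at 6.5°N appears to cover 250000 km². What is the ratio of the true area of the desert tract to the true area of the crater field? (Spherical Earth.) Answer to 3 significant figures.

0.173

Mercator's areal exaggeration is sec²φ; hence true area = (apparent area) · cos²φ.
True area of desert tract: 85000 × cos²(44.8°) = 85000 × 0.5035 = 42800 km².
True area of crater field: 250000 × cos²(6.5°) = 250000 × 0.9872 = 246800 km².
Ratio = 42800 / 246800 ≈ 0.173.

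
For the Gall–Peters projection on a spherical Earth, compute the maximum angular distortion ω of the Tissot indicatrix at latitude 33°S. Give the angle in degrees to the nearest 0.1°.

Gall–Peters is a cylindrical equal-area projection with standard parallels at ±45°. A cylindrical equal-area projection with standard parallel φ₀ has meridian scale h = cos φ / cos φ₀ and parallel scale k = cos φ₀ / cos φ (so areas are preserved, h·k = 1).
At 33°: h = 1.186, k = 0.8431; principal scales a = 1.186, b = 0.8431.
sin(ω/2) = (a − b)/(a + b) = 0.3429/2.029 = 0.1690, so ω = 2 arcsin(0.1690) ≈ 19.5°.

19.5°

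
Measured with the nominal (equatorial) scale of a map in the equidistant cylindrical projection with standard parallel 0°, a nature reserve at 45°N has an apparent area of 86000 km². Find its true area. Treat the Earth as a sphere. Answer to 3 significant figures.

For the equirectangular projection with φ₀ = 0 (plate carrée), h = 1 along meridians and k = sec φ along parallels.
Areal scale = h·k = 1 × sec φ; at 45°, h = 1.000, k = 1.414, so h·k = 1.414.
True area = apparent / (areal scale) = 86000 / 1.414 ≈ 60800 km².

60800 km²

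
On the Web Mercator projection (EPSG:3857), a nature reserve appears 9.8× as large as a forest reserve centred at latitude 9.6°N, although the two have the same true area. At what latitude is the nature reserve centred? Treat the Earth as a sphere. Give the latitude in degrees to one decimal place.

For equal true areas on Mercator, apparent areas scale as sec²φ, so the ratio is cos²φ₂ / cos²φ₁.
cos²φ₂ / cos²φ₁ = 9.8  ⇒  cos φ₁ = cos 9.6° / √9.8 = 0.9860/3.130 = 0.3150.
φ₁ = arccos(0.3150) ≈ 71.6°.

71.6°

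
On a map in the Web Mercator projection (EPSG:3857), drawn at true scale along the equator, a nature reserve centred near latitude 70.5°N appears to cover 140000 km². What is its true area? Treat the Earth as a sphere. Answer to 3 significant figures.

Mercator is conformal, so the point scale is isotropic: h = k = sec φ = 1/cos φ.
Areal scale = k² = sec²φ = 1/cos²(70.5°) = 1/0.3338² = 8.974.
True area = apparent / (areal scale) = 140000 / 8.974 ≈ 15600 km².

15600 km²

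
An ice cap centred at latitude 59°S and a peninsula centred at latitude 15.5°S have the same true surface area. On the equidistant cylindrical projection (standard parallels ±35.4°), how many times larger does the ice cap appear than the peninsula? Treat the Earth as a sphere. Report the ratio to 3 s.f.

The equidistant cylindrical projection with φ₀ = 35.4° has h = 1 (meridians true) and k = cos φ₀ / cos φ along parallels.
Areal scale at 59°: h·k = 1.000 × 1.583 = 1.583.
Areal scale at 15.5°: h·k = 1.000 × 0.8459 = 0.8459.
Ratio = 1.583/0.8459 ≈ 1.87.

1.87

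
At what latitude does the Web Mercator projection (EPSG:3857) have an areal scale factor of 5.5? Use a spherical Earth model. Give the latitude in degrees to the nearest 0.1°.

Mercator areal scale is sec²φ.
sec²φ = 5.5  ⇒  cos²φ = 0.1818  ⇒  cos φ = 0.4264.
φ = arccos(0.4264) ≈ 64.8°.

64.8°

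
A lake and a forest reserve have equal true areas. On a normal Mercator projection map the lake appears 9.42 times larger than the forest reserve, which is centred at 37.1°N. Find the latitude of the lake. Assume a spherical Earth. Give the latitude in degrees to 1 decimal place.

74.9°

Mercator areal scale is sec²φ, so apparent-area ratio = sec²φ₁ / sec²φ₂ = cos²φ₂ / cos²φ₁.
cos²φ₂ / cos²φ₁ = 9.42  ⇒  cos φ₁ = cos 37.1° / √9.42 = 0.7976/3.069 = 0.2599.
φ₁ = arccos(0.2599) ≈ 74.9°.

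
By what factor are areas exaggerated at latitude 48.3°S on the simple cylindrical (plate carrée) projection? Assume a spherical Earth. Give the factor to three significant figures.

Plate carrée maps x = Rλ, y = Rφ. The meridian scale is h = 1 and the parallel scale is k = 1/cos φ = sec φ.
Areal scale = h·k = 1 × sec φ; at 48.3°, h = 1.000, k = 1.503, so h·k = 1.503.

1.50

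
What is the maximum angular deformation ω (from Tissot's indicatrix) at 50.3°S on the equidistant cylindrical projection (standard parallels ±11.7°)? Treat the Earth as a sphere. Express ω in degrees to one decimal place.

24.3°

The equidistant cylindrical projection with φ₀ = 11.7° has h = 1 (meridians true) and k = cos φ₀ / cos φ along parallels.
At 50.3°: h = 1.000, k = 1.533; principal scales a = 1.533, b = 1.000.
sin(ω/2) = (a − b)/(a + b) = 0.5330/2.533 = 0.2104, so ω = 2 arcsin(0.2104) ≈ 24.3°.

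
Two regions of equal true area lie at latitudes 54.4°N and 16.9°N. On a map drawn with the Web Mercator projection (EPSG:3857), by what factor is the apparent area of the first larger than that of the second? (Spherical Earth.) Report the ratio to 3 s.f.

2.70

Mercator areal scale is sec²φ.
At 54.4°: sec²(54.4°) = 1/0.5821² = 2.951.
At 16.9°: sec²(16.9°) = 1/0.9568² = 1.092.
Ratio = 2.951/1.092 = cos²(16.9°)/cos²(54.4°) ≈ 2.70.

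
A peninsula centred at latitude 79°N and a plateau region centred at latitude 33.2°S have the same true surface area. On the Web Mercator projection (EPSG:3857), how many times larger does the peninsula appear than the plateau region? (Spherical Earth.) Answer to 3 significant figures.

On Mercator, area is exaggerated by sec²φ = 1/cos²φ.
At 79°: sec²(79°) = 1/0.1908² = 27.47.
At 33.2°: sec²(33.2°) = 1/0.8368² = 1.428.
Ratio = 27.47/1.428 = cos²(33.2°)/cos²(79°) ≈ 19.2.

19.2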